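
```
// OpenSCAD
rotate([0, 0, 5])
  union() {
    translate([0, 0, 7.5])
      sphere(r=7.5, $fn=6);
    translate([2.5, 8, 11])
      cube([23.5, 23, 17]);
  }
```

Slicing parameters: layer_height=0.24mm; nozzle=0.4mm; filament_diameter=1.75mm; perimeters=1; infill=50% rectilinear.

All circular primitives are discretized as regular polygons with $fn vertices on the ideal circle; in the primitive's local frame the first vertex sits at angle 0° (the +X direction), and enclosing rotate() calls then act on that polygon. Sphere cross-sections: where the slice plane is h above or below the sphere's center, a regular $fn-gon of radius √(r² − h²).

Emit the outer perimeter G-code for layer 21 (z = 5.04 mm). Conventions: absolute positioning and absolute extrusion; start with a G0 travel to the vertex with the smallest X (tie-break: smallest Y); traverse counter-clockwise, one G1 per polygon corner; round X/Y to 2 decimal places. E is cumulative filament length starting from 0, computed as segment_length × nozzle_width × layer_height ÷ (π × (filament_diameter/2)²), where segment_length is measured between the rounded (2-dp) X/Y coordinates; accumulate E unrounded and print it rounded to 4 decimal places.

G0 X-7.06 Y-0.62 Z5.04
G1 X-2.99 Y-6.42 E0.2828
G1 X4.06 Y-5.80 E0.5653
G1 X7.06 Y0.62 E0.8481
G1 X2.99 Y6.42 E1.1309
G1 X-4.06 Y5.80 E1.4134
G1 X-7.06 Y-0.62 E1.6962

At z = 5.04 mm: the sphere: section is a regular 6-gon, circumradius = √(r²−h²) = √(7.5²−2.46²) = 7.085; the cube at (2.5, 8) does not reach this height (z outside [11, 28]); Combining (union): only the r=7.5 sphere is present, so the union is just that shape — 1 connected region; (rotated 5° about Z; rotation is an isometry so areas/perimeters/island counts are preserved). The outline is a single polygon with 6 vertices. Extrusion per mm of travel: 0.4 × 0.24 / (π × 0.875²) = 0.039912. Accumulating E over each segment gives final E = 1.6962.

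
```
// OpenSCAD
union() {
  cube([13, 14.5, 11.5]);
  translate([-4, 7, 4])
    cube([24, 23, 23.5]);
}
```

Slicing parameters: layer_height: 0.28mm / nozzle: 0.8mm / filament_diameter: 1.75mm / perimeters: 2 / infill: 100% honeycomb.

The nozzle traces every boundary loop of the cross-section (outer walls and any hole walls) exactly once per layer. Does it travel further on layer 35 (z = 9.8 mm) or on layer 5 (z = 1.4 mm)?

Layer 35 (z = 9.8): the cube is present — its section is the full 13×14.5 rectangle (perimeter 55.00 mm); the cube at (-4, 7) (footprint 24×23) is included at this height (perimeter 94.00 mm); Merging all regions: the regions partially overlap (shared area 97.50 mm²), so the edge portions inside another operand are dropped and the merged outline is re-measured after clipping — boundary = 108.00 mm. So its perimeter = 108.00 mm. Layer 5 (z = 1.4): the cube is present — its section is the full 13×14.5 rectangle (perimeter 55.00 mm); the cube at (-4, 7) is not intersected at this z (z outside [4, 27.5]); Combining (union): only the 13×14.5 cube is present, so the union is just that shape — boundary = 55.00 mm. So its perimeter = 55.00 mm. Layer 35 is larger (108.00 vs 55.00 mm).

layer 35 (z = 9.8 mm)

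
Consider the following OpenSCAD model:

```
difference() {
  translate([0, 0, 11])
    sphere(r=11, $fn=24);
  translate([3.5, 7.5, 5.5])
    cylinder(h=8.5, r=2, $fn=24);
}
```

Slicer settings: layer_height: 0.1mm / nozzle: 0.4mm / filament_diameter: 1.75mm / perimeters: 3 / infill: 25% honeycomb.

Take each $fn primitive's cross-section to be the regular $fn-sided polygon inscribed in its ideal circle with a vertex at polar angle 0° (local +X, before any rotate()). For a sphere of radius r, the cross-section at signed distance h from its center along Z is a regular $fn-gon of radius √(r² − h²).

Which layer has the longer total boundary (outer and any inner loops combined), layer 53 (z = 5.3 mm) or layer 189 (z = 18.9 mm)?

Layer 53 (z = 5.3): the r=11 sphere slices to a regular 24-gon of circumradius 9.408 (√(r²−h²) with h=5.7 from center) (perimeter = 2·24·9.408·sin(180°/24) = 58.94 mm); the cylinder at (3.5, 7.5) does not reach this height (z outside [5.5, 14]); After the difference (first − rest): none of the subtracted shapes is present at this height, so the r=11 sphere is unchanged — boundary = 58.94 mm. So its perimeter = 58.94 mm. Layer 189 (z = 18.9): the sphere: section is a regular 24-gon, circumradius = √(r²−h²) = √(11²−7.9²) = 7.654 (perimeter = 2·24·7.654·sin(180°/24) = 47.96 mm); the cylinder at (3.5, 7.5) is absent (z outside [5.5, 14]); Taking the first minus the rest: none of the subtracted shapes is present at this height, so the r=11 sphere is unchanged — boundary = 47.96 mm. So its perimeter = 47.96 mm. Layer 53 is larger (58.94 vs 47.96 mm).

layer 53 (z = 5.3 mm)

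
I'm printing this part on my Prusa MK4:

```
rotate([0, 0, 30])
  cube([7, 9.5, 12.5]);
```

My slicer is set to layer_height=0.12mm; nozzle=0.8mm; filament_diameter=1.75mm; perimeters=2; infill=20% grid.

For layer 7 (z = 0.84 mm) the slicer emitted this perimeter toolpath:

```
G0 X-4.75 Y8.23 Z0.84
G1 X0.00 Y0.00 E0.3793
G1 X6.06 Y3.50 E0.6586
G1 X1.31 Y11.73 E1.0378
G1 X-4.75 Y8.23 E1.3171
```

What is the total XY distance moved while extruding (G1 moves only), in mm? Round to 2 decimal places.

Sum the Euclidean lengths of each G1 segment: total = 33.00 mm.

33.00 mm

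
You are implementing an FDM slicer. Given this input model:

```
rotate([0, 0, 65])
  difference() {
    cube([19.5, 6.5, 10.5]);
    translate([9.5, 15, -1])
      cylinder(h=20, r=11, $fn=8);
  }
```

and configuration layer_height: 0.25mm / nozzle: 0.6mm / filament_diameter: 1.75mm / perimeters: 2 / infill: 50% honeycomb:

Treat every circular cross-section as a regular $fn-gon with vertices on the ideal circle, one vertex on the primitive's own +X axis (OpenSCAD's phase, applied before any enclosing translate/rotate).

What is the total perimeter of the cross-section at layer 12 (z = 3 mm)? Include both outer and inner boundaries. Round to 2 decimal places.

At z = 3 mm: the 19.5×6.5 cube contributes its full rectangle (perimeter 52.00 mm); the cylinder at (9.5, 15): section is a regular 8-gon, circumradius r=11 (perimeter = 2·8·11.000·sin(180°/8) = 67.35 mm); After the difference (first − rest): starting from the 19.5×6.5 cube, the r=11 cylinder at (9.5, 15) partially overlaps it — only the 15.09 mm² overlap (of its 342.24 mm²) is removed, clipping the outline — boundary = 52.99 mm; (rotated 65° about Z; rotation is an isometry so areas/perimeters/island counts are preserved). Overall, the cross-section is a single solid region. Total boundary length (outer) = 52.99 mm.

52.99 mm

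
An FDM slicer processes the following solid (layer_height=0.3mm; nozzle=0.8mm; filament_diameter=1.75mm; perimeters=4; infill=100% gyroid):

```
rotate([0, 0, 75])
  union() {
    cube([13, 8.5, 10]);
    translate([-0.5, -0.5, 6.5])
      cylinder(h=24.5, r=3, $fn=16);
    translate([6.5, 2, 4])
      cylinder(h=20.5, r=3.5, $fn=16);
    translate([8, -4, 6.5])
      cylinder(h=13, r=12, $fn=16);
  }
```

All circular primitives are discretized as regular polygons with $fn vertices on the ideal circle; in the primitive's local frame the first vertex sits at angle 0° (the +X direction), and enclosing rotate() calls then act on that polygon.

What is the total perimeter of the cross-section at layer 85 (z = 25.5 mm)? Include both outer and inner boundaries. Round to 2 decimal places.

At z = 25.5 mm: the cube is not intersected at this z (z outside [0, 10]); the cylinder at (-0.5, -0.5): section is a regular 16-gon, circumradius r=3 (perimeter = 2·16·3.000·sin(180°/16) = 18.73 mm); the cylinder at (6.5, 2) does not reach this height (z outside [4, 24.5]); the cylinder at (8, -4) is not intersected at this z (z outside [6.5, 19.5]); Combining (union): only the r=3 cylinder at (-0.5, -0.5) is present, so the union is just that shape — boundary = 18.73 mm; (whole slice rotated 75° about Z — lengths, areas and connectivity unchanged). Overall, the cross-section is a single solid region. Total boundary length (outer) = 18.73 mm.

18.73 mm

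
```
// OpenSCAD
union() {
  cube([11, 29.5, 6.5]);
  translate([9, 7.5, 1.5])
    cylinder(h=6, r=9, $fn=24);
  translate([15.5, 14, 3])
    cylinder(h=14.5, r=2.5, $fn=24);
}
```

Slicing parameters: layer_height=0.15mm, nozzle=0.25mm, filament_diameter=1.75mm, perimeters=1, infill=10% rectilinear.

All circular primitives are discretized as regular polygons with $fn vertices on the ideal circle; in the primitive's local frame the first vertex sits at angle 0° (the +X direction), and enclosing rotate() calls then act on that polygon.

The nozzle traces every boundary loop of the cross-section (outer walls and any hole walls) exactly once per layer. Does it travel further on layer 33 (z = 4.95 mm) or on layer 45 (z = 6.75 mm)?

Layer 33 (z = 4.95): the 11×29.5 cube contributes its full rectangle (perimeter 81.00 mm); the r=9 cylinder at (9, 7.5) gives a regular 24-gon of circumradius 9 (constant along its height) (perimeter = 2·24·9.000·sin(180°/24) = 56.39 mm); the r=2.5 cylinder at (15.5, 14) contributes a regular 24-gon of circumradius 2.5 (perimeter = 2·24·2.500·sin(180°/24) = 15.66 mm); Taking the union: the regions partially overlap (shared area 161.67 mm²), so the edge portions inside another operand are dropped and the merged outline is re-measured after clipping — boundary = 93.25 mm. So its perimeter = 93.25 mm. Layer 45 (z = 6.75): the cube is absent (z outside [0, 6.5]); the cylinder at (9, 7.5): section is a regular 24-gon, circumradius r=9 (perimeter = 2·24·9.000·sin(180°/24) = 56.39 mm); the r=2.5 cylinder at (15.5, 14) gives a regular 24-gon of circumradius 2.5 (constant along its height) (perimeter = 2·24·2.500·sin(180°/24) = 15.66 mm); Taking the union: the regions partially overlap (shared area 7.95 mm²), so the edge portions inside another operand are dropped and the merged outline is re-measured after clipping — boundary = 60.39 mm. So its perimeter = 60.39 mm. Layer 33 is larger (93.25 vs 60.39 mm).

layer 33 (z = 4.95 mm)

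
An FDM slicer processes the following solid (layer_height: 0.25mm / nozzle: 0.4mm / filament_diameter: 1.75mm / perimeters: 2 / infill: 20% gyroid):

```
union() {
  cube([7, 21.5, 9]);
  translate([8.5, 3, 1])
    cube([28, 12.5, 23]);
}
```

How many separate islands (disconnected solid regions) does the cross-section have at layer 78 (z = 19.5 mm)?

At z = 19.5 mm: the cube is not intersected at this z (z outside [0, 9]); the cube at (8.5, 3) (footprint 28×12.5) is included at this height; Taking the union: only the 28×12.5 cube at (8.5, 3) is present, so the union is just that shape — 1 connected region. Overall, the cross-section is a single solid region. Island count = 1.

1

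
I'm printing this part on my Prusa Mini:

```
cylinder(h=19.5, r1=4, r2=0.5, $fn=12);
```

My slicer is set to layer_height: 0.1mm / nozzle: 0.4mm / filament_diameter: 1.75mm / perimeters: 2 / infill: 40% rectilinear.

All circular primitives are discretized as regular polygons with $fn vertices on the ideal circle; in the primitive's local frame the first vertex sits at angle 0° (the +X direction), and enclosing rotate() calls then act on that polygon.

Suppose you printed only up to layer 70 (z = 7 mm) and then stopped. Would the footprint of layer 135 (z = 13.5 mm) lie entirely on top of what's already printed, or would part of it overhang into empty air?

Compare the two slices. At z = 7: the cone contributes a regular 12-gon of circumradius 2.744 (interpolated between r1=4 and r2=0.5 at t=0.359) (area = (12/2)·2.744²·sin(360°/12) = 22.58 mm²). At z = 13.5: the cone (r1=4→r2=0.5) has section circumradius 1.577 here — a regular 12-gon (area = (12/2)·1.577²·sin(360°/12) = 7.46 mm²). Checking containment: the cross-section at z = 13.5 is a subset of the cross-section at z = 7.

entirely on top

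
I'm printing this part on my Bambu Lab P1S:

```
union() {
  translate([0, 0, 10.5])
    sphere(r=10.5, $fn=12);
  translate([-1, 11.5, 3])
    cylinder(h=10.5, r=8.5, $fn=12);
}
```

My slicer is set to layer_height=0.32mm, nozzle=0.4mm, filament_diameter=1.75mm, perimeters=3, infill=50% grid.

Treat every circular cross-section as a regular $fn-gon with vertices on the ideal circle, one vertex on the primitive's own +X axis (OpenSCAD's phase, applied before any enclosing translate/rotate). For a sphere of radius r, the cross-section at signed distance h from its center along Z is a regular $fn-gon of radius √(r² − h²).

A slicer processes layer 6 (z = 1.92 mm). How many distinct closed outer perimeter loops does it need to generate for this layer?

At z = 1.92 mm: the sphere: section is a regular 12-gon, circumradius = √(r²−h²) = √(10.5²−8.58²) = 6.053; the cylinder at (-1, 11.5) is not intersected at this z (z outside [3, 13.5]); Taking the union: only the r=10.5 sphere is present, so the union is just that shape — 1 connected region. The result has 1 disconnected region.

1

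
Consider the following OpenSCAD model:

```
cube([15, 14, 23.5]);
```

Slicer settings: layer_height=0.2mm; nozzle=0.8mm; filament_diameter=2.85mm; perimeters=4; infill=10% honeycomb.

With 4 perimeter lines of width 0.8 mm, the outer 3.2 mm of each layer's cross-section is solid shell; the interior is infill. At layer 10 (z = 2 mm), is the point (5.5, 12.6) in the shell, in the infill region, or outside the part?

At z = 2 mm: the cube (footprint 15×14) is included at this height. Overall, the cross-section is a single solid region. The nearest boundary edge runs (15.00, 14.00)→(0.00, 14.00); distance from the point to it = 1.40 mm. The point is inside the cross-section, 1.40 mm from the nearest boundary — within the 3.2 mm shell band (4 × 0.8).

shell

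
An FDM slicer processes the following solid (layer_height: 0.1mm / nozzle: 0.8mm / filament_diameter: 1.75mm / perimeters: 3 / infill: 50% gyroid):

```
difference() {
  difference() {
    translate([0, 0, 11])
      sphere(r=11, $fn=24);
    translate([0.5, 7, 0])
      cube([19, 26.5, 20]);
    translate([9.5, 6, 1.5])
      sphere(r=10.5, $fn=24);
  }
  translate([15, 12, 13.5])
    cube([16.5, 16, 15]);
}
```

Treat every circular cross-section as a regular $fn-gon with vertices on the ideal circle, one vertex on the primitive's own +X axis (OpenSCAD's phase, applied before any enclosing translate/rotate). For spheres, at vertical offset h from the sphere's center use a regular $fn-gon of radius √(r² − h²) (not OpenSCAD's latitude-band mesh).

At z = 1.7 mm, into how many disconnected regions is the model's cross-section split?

1

At z = 1.7 mm: the r=11 sphere contributes a regular 24-gon of circumradius √(11²−9.3²) = 5.875; the cube at (0.5, 7) is present — its section is the full 19×26.5 rectangle; the r=10.5 sphere at (9.5, 6) contributes a regular 24-gon of circumradius √(10.5²−0.2²) = 10.498; Taking the first minus the rest: starting from the r=11 sphere, the 19×26.5 cube at (0.5, 7) misses the remaining region (no effect); the r=10.5 sphere at (9.5, 6) partially overlaps it — only the 38.41 mm² overlap (of its 342.29 mm²) is removed, clipping the outline — 1 connected region; the cube at (15, 12) does not reach this height (z outside [13.5, 28.5]); Subtracting the remaining from the first: none of the subtracted shapes is present at this height, so the result so far is unchanged — 1 connected region. The result has 1 disconnected region.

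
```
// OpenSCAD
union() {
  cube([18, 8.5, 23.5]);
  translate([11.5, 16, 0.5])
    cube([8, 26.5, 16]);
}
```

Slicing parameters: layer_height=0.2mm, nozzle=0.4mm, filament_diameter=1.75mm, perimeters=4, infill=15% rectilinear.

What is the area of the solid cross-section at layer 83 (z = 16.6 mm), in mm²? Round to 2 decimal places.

153.00 mm²

At z = 16.6 mm: the cube is present — its section is the full 18×8.5 rectangle (area 153.00 mm²); the cube at (11.5, 16) does not reach this height (z outside [0.5, 16.5]); Taking the union: only the 18×8.5 cube is present, so the union is just that shape — area = 153.00 mm². Overall, the cross-section is a single solid region. Net area = 153.00 mm².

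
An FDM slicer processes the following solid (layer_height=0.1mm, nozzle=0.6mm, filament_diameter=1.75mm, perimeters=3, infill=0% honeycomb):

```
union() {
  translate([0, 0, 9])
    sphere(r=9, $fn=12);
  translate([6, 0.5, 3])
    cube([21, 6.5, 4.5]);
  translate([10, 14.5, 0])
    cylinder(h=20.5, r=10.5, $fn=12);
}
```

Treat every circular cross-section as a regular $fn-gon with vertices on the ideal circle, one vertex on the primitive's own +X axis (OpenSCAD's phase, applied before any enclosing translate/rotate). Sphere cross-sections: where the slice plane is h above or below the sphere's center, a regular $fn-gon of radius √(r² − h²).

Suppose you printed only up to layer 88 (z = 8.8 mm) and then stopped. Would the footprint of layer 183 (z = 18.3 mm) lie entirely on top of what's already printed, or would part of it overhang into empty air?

entirely on top

Compare the two slices. At z = 8.8: the r=9 sphere slices to a regular 12-gon of circumradius 8.998 (√(r²−h²) with h=0.2 from center) (area = (12/2)·8.998²·sin(360°/12) = 242.88 mm²); the cube at (6, 0.5) does not reach this height (z outside [3, 7.5]); the cylinder at (10, 14.5): section is a regular 12-gon, circumradius r=10.5 (area = (12/2)·10.500²·sin(360°/12) = 330.75 mm²); Merging all regions: the regions partially overlap — summed areas 573.63 mm² minus the doubly-counted overlap 6.76 mm² gives 566.87 mm² — area = 566.87 mm². At z = 18.3: the sphere is not intersected at this z (|z−center|=9.300 > r=9); the cube at (6, 0.5) is not intersected at this z (z outside [3, 7.5]); the r=10.5 cylinder at (10, 14.5) gives a regular 12-gon of circumradius 10.5 (constant along its height) (area = (12/2)·10.500²·sin(360°/12) = 330.75 mm²); Combining (union): only the r=10.5 cylinder at (10, 14.5) is present, so the union is just that shape — area = 330.75 mm². Checking containment: the cross-section at z = 18.3 is a subset of the cross-section at z = 8.8.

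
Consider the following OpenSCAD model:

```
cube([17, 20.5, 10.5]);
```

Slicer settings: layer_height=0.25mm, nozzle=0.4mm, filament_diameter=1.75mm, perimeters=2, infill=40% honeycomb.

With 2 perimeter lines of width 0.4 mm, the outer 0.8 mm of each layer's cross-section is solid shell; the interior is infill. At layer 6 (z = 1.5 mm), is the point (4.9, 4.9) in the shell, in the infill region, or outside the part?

infill

At z = 1.5 mm: the cube (footprint 17×20.5) is included at this height. Overall, the cross-section is a single solid region. The nearest boundary edge runs (0.00, 0.00)→(17.00, 0.00); distance from the point to it = 4.90 mm. The point is inside the cross-section and 4.90 mm from the nearest boundary — more than the 0.8 mm shell width (2 × 0.4), so it's in the infill interior.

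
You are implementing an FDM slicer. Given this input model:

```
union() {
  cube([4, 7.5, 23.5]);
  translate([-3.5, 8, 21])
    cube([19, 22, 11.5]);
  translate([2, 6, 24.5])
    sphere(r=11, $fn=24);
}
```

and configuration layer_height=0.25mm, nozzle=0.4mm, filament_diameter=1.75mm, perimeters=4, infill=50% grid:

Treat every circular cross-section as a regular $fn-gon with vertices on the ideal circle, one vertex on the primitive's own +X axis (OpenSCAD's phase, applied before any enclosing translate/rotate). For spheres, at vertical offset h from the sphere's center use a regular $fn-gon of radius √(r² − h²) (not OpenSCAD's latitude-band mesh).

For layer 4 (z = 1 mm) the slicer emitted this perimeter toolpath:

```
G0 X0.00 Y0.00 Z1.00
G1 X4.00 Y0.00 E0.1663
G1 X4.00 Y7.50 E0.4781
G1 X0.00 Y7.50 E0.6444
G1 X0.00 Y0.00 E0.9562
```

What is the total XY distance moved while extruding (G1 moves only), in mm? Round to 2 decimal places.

Sum the Euclidean lengths of each G1 segment: total = 23.00 mm.

23.00 mm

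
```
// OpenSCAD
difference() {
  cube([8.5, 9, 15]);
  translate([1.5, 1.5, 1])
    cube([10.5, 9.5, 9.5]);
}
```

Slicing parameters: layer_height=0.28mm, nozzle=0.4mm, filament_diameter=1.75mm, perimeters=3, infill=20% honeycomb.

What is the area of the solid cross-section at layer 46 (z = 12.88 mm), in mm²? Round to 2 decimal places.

76.50 mm²

At z = 12.88 mm: the cube is present — its section is the full 8.5×9 rectangle (area 76.50 mm²); the cube at (1.5, 1.5) is absent (z outside [1, 10.5]); Subtracting the remaining from the first: none of the subtracted shapes is present at this height, so the 8.5×9 cube is unchanged — area = 76.50 mm². Overall, the cross-section is a single solid region. Net area = 76.50 mm².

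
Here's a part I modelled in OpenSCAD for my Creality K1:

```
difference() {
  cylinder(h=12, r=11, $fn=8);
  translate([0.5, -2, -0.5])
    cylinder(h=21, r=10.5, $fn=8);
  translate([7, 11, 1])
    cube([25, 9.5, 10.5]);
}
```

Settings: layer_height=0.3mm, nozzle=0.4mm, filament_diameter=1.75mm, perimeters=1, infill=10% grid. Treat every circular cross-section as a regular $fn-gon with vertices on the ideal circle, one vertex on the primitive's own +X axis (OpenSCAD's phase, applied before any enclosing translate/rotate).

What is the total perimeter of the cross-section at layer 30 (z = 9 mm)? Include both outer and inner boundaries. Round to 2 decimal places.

At z = 9 mm: the cylinder: section is a regular 8-gon, circumradius r=11 (perimeter = 2·8·11.000·sin(180°/8) = 67.35 mm); the r=10.5 cylinder at (0.5, -2) contributes a regular 8-gon of circumradius 10.5 (perimeter = 2·8·10.500·sin(180°/8) = 64.29 mm); the cube at (7, 11) is present — its section is the full 25×9.5 rectangle (perimeter 69.00 mm); Subtracting the remaining from the first: starting from the r=11 cylinder, the r=10.5 cylinder at (0.5, -2) partially overlaps it — only the 283.28 mm² overlap (of its 311.83 mm²) is removed, clipping the outline; the 25×9.5 cube at (7, 11) misses the remaining region (no effect) — boundary = 80.81 mm. Overall, the cross-section is a single solid region. Total boundary length (outer) = 80.81 mm.

80.81 mm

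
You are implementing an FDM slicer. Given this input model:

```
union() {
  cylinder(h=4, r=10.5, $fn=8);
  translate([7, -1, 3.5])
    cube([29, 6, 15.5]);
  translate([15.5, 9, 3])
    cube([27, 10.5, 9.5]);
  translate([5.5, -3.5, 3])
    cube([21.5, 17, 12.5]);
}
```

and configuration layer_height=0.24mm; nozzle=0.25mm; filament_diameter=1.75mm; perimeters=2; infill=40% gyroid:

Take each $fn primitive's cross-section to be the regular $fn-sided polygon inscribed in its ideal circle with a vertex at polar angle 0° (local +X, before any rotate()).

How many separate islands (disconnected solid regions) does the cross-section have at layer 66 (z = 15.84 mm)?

1

At z = 15.84 mm: the cylinder is not intersected at this z (z outside [0, 4]); the cube at (7, -1) (footprint 29×6) is included at this height; the cube at (15.5, 9) is not intersected at this z (z outside [3, 12.5]); the cube at (5.5, -3.5) is not intersected at this z (z outside [3, 15.5]); Taking the union: only the 29×6 cube at (7, -1) is present, so the union is just that shape — 1 connected region. Overall, the cross-section is a single solid region. Island count = 1.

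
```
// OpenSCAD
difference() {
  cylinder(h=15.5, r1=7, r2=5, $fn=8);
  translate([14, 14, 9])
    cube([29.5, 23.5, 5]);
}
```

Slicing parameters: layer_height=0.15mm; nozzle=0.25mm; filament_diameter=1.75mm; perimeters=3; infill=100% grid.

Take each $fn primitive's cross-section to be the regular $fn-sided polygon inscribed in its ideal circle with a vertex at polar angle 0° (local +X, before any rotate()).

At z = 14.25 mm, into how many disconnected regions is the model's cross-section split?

At z = 14.25 mm: the cone (r1=7→r2=5) has section circumradius 5.161 here — a regular 8-gon; the cube at (14, 14) is absent (z outside [9, 14]); After the difference (first − rest): none of the subtracted shapes is present at this height, so the cone is unchanged — 1 connected region. The result has 1 disconnected region.

1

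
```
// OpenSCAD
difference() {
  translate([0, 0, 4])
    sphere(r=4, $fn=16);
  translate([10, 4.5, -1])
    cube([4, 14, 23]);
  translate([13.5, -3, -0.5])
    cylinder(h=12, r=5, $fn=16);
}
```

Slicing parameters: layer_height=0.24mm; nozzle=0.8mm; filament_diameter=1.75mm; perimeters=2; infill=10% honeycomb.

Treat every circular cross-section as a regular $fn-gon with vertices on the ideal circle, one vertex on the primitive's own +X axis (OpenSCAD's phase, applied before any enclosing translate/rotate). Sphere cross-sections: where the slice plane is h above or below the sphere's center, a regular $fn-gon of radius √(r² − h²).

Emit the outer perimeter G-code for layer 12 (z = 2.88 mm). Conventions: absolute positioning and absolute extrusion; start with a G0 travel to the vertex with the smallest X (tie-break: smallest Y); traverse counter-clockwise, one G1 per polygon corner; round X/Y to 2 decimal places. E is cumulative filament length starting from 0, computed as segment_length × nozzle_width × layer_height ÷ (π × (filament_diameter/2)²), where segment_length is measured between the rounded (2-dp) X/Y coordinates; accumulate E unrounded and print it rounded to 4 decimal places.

G0 X-3.84 Y0.00 Z2.88
G1 X-3.55 Y-1.47 E0.1196
G1 X-2.72 Y-2.72 E0.2394
G1 X-1.47 Y-3.55 E0.3592
G1 X0.00 Y-3.84 E0.4788
G1 X1.47 Y-3.55 E0.5984
G1 X2.72 Y-2.72 E0.7181
G1 X3.55 Y-1.47 E0.8379
G1 X3.84 Y0.00 E0.9575
G1 X3.55 Y1.47 E1.0771
G1 X2.72 Y2.72 E1.1969
G1 X1.47 Y3.55 E1.3167
G1 X0.00 Y3.84 E1.4363
G1 X-1.47 Y3.55 E1.5559
G1 X-2.72 Y2.72 E1.6756
G1 X-3.55 Y1.47 E1.7954
G1 X-3.84 Y0.00 E1.9150

At z = 2.88 mm: the sphere: section is a regular 16-gon, circumradius = √(r²−h²) = √(4²−1.12²) = 3.840; the cube at (10, 4.5) is present — its section is the full 4×14 rectangle; the r=5 cylinder at (13.5, -3) gives a regular 16-gon of circumradius 5 (constant along its height); Subtracting the remaining from the first: starting from the r=4 sphere, the 4×14 cube at (10, 4.5) misses the remaining region (no effect); the r=5 cylinder at (13.5, -3) misses the remaining region (no effect) — 1 connected region. The outline is a single polygon with 16 vertices. Extrusion per mm of travel: 0.8 × 0.24 / (π × 0.875²) = 0.079824. Accumulating E over each segment gives final E = 1.9150.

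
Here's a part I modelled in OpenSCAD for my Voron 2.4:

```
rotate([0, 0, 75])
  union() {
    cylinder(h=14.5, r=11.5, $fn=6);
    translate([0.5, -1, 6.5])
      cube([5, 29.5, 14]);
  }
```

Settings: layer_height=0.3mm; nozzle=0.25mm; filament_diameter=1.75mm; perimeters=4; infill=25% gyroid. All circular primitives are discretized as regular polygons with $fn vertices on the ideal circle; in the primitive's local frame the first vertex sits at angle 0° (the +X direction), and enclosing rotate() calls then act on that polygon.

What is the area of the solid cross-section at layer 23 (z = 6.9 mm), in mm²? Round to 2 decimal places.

At z = 6.9 mm: the r=11.5 cylinder contributes a regular 6-gon of circumradius 11.5 (area = (6/2)·11.500²·sin(360°/6) = 343.60 mm²); the 5×29.5 cube at (0.5, -1) contributes its full rectangle (area 147.50 mm²); Merging all regions: the regions partially overlap — summed areas 491.10 mm² minus the doubly-counted overlap 54.80 mm² gives 436.30 mm² — area = 436.30 mm²; (whole slice rotated 75° about Z — lengths, areas and connectivity unchanged). Overall, the cross-section is a single solid region. Net area = 436.30 mm².

436.30 mm²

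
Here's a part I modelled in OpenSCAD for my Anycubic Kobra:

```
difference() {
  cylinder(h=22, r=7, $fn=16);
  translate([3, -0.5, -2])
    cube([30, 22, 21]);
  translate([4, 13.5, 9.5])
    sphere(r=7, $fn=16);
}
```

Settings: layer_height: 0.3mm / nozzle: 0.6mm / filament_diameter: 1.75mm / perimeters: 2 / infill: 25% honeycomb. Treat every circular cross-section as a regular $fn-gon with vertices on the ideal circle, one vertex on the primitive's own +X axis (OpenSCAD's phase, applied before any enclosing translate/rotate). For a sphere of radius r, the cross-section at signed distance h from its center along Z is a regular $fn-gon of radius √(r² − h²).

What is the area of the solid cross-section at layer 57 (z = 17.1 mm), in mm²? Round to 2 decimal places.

At z = 17.1 mm: the cylinder: section is a regular 16-gon, circumradius r=7 (area = (16/2)·7.000²·sin(360°/16) = 150.01 mm²); the cube at (3, -0.5) (footprint 30×22) is included at this height (area 660.00 mm²); the sphere at (4, 13.5) is absent (|z−center|=7.600 > r=7); Taking the first minus the rest: starting from the r=7 cylinder (150.01 mm²), the 30×22 cube at (3, -0.5) partially overlaps it — only the 19.40 mm² overlap (of its 660.00 mm²) is removed, clipping the outline — area = 130.61 mm². Overall, the cross-section is a single solid region. Net area = 130.61 mm².

130.61 mm²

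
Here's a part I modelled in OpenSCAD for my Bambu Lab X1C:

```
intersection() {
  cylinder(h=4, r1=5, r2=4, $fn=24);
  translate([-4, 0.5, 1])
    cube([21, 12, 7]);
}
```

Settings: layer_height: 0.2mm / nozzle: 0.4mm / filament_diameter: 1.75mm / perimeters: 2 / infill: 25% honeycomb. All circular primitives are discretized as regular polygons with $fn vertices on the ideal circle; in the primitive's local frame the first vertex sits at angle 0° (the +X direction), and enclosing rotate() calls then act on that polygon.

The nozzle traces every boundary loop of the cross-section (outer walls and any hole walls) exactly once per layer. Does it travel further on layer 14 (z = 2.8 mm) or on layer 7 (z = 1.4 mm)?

layer 7 (z = 1.4 mm)

Layer 14 (z = 2.8): the cone contributes a regular 24-gon of circumradius 4.300 (interpolated between r1=5 and r2=4 at t=0.700) (perimeter = 2·24·4.300·sin(180°/24) = 26.94 mm); the cube at (-4, 0.5) (footprint 21×12) is included at this height (perimeter 66.00 mm); Taking the intersection: the 21×12 cube at (-4, 0.5) partially overlaps the cone; clipping to the common part keeps 24.30 mm² — boundary = 20.66 mm. So its perimeter = 20.66 mm. Layer 7 (z = 1.4): the cone (r1=5→r2=4) has section circumradius 4.650 here — a regular 24-gon (perimeter = 2·24·4.650·sin(180°/24) = 29.13 mm); the 21×12 cube at (-4, 0.5) contributes its full rectangle (perimeter 66.00 mm); After intersecting: the 21×12 cube at (-4, 0.5) partially overlaps the cone; clipping to the common part keeps 28.29 mm² — boundary = 22.03 mm. So its perimeter = 22.03 mm. Layer 7 is larger (22.03 vs 20.66 mm).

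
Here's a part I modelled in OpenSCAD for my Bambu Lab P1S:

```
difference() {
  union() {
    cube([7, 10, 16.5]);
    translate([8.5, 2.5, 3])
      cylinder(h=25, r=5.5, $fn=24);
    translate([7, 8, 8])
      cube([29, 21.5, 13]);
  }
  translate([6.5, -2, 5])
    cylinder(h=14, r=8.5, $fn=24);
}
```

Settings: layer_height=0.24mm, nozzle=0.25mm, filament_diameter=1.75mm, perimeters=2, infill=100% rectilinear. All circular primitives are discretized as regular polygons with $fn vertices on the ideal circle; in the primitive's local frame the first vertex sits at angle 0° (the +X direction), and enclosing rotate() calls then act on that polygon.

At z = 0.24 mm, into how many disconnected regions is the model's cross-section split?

At z = 0.24 mm: the cube (footprint 7×10) is included at this height; the cylinder at (8.5, 2.5) does not reach this height (z outside [3, 28]); the cube at (7, 8) is not intersected at this z (z outside [8, 21]); Combining (union): only the 7×10 cube is present, so the union is just that shape — 1 connected region; the cylinder at (6.5, -2) is absent (z outside [5, 19]); Taking the first minus the rest: none of the subtracted shapes is present at this height, so the result so far is unchanged — 1 connected region. The result has 1 disconnected region.

1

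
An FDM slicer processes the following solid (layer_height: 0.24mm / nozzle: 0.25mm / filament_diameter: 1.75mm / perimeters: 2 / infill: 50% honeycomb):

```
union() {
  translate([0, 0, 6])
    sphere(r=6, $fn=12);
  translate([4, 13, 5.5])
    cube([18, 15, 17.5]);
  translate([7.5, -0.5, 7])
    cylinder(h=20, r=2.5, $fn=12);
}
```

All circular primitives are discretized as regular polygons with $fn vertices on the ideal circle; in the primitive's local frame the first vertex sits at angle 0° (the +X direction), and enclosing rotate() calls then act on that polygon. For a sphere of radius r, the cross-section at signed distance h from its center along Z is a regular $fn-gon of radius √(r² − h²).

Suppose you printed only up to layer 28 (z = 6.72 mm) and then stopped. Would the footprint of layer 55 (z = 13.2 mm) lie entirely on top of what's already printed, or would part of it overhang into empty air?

part overhangs

Compare the two slices. At z = 6.72: the r=6 sphere contributes a regular 12-gon of circumradius √(6²−0.72²) = 5.957 (area = (12/2)·5.957²·sin(360°/12) = 106.44 mm²); the 18×15 cube at (4, 13) contributes its full rectangle (area 270.00 mm²); the cylinder at (7.5, -0.5) is absent (z outside [7, 27]); Combining (union): the 2 present regions are separate (no shared area or edge), so areas and boundary lengths simply add and each stays a separate island — area = 376.44 mm². At z = 13.2: the sphere does not reach this height (|z−center|=7.200 > r=6); the cube at (4, 13) (footprint 18×15) is included at this height (area 270.00 mm²); the cylinder at (7.5, -0.5): section is a regular 12-gon, circumradius r=2.5 (area = (12/2)·2.500²·sin(360°/12) = 18.75 mm²); Merging all regions: the 2 present regions are separate (no shared area or edge), so areas and boundary lengths simply add and each stays a separate island — area = 288.75 mm². Checking containment: at z = 13.2 the cross-section extends beyond the z = 6.72 cross-section by about 17.18 mm².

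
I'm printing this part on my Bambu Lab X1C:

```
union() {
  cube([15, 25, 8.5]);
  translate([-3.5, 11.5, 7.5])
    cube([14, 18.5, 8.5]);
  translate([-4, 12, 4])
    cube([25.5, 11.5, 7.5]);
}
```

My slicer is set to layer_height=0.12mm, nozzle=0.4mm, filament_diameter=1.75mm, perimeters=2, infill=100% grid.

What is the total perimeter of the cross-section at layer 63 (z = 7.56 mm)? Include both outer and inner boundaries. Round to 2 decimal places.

111.00 mm

At z = 7.56 mm: the cube is present — its section is the full 15×25 rectangle (perimeter 80.00 mm); the 14×18.5 cube at (-3.5, 11.5) contributes its full rectangle (perimeter 65.00 mm); the cube at (-4, 12) is present — its section is the full 25.5×11.5 rectangle (perimeter 74.00 mm); Combining (union): the regions partially overlap (shared area 354.50 mm²), so the edge portions inside another operand are dropped and the merged outline is re-measured after clipping — boundary = 111.00 mm. Overall, the cross-section is a single solid region. Total boundary length (outer) = 111.00 mm.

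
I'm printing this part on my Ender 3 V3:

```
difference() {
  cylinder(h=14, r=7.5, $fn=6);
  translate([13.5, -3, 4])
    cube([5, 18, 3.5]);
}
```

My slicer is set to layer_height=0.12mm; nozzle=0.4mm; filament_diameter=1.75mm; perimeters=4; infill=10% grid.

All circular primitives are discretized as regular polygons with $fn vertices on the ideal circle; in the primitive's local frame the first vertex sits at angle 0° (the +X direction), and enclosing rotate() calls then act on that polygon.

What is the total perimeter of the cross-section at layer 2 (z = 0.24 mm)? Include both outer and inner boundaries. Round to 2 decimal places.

45.00 mm

At z = 0.24 mm: the cylinder: section is a regular 6-gon, circumradius r=7.5 (perimeter = 2·6·7.500·sin(180°/6) = 45.00 mm); the cube at (13.5, -3) is absent (z outside [4, 7.5]); Taking the first minus the rest: none of the subtracted shapes is present at this height, so the r=7.5 cylinder is unchanged — boundary = 45.00 mm. Overall, the cross-section is a single solid region. Total boundary length (outer) = 45.00 mm.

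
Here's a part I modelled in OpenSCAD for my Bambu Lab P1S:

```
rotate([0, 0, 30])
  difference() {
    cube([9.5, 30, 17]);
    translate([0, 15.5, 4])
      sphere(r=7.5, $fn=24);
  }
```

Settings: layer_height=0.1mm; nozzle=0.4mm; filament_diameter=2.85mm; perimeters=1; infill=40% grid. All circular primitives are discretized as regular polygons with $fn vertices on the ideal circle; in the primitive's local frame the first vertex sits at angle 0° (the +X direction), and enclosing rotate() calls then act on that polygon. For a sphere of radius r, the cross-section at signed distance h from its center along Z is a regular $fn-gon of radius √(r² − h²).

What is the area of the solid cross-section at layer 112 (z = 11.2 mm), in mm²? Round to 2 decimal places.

At z = 11.2 mm: the cube is present — its section is the full 9.5×30 rectangle (area 285.00 mm²); the r=7.5 sphere at (0, 15.5) slices to a regular 24-gon of circumradius 2.100 (√(r²−h²) with h=7.2 from center) (area = (24/2)·2.100²·sin(360°/24) = 13.70 mm²); Taking the first minus the rest: starting from the 9.5×30 cube (285.00 mm²), the r=7.5 sphere at (0, 15.5) partially overlaps it — only the 6.85 mm² overlap (of its 13.70 mm²) is removed, clipping the outline — area = 278.15 mm²; (rotated 30° about Z; rotation is an isometry so areas/perimeters/island counts are preserved). Overall, the cross-section is a single solid region. Net area = 278.15 mm².

278.15 mm²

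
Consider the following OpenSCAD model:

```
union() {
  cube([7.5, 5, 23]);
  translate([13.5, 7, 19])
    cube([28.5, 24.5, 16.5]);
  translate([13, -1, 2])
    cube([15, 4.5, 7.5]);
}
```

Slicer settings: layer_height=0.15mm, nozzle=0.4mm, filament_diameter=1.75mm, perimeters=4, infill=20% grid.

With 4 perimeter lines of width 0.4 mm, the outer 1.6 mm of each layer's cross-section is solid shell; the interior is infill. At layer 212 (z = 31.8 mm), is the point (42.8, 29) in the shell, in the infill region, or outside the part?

outside

At z = 31.8 mm: the cube is not intersected at this z (z outside [0, 23]); the cube at (13.5, 7) (footprint 28.5×24.5) is included at this height; the cube at (13, -1) is not intersected at this z (z outside [2, 9.5]); Combining (union): only the 28.5×24.5 cube at (13.5, 7) is present, so the union is just that shape — 1 connected region. Overall, the cross-section is a single solid region. The nearest boundary edge runs (42.00, 7.00)→(42.00, 31.50); distance from the point to it = 0.80 mm. The point is not inside any of the regions above, so it lies outside the cross-section (0.80 mm from the nearest boundary).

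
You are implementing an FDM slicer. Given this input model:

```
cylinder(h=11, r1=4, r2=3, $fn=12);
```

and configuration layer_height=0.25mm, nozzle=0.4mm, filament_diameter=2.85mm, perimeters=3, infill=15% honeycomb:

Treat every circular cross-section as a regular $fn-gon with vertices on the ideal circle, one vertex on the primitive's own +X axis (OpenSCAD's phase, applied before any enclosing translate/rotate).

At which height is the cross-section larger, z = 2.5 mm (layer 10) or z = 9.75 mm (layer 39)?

Layer 10 (z = 2.5): the cone: at t=0.227 of its height the radius interpolates to r₁+(r₂−r₁)t = 3.773, giving a regular 12-gon of that circumradius (area = (12/2)·3.773²·sin(360°/12) = 42.70 mm²). So its area = 42.70 mm². Layer 39 (z = 9.75): the cone contributes a regular 12-gon of circumradius 3.114 (interpolated between r1=4 and r2=3 at t=0.886) (area = (12/2)·3.114²·sin(360°/12) = 29.08 mm²). So its area = 29.08 mm². Layer 10 is larger (42.70 vs 29.08 mm²).

layer 10 (z = 2.5 mm)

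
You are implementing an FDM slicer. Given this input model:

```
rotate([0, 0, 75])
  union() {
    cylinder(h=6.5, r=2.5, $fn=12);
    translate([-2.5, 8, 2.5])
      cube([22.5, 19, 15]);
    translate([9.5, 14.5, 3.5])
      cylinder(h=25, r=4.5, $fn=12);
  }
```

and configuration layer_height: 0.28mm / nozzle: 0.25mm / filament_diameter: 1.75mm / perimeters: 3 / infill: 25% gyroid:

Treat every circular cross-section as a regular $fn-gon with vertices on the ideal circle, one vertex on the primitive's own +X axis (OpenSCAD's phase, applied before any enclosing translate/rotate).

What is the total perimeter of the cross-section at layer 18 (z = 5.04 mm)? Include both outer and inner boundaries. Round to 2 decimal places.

98.53 mm

At z = 5.04 mm: the cylinder: section is a regular 12-gon, circumradius r=2.5 (perimeter = 2·12·2.500·sin(180°/12) = 15.53 mm); the 22.5×19 cube at (-2.5, 8) contributes its full rectangle (perimeter 83.00 mm); the cylinder at (9.5, 14.5): section is a regular 12-gon, circumradius r=4.5 (perimeter = 2·12·4.500·sin(180°/12) = 27.95 mm); Merging all regions: the regions partially overlap (shared area 60.75 mm²), so the edge portions inside another operand are dropped and the merged outline is re-measured after clipping — boundary = 98.53 mm; (whole slice rotated 75° about Z — lengths, areas and connectivity unchanged). Overall, the cross-section has 2 separate islands. Total boundary length (outer) = 98.53 mm.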